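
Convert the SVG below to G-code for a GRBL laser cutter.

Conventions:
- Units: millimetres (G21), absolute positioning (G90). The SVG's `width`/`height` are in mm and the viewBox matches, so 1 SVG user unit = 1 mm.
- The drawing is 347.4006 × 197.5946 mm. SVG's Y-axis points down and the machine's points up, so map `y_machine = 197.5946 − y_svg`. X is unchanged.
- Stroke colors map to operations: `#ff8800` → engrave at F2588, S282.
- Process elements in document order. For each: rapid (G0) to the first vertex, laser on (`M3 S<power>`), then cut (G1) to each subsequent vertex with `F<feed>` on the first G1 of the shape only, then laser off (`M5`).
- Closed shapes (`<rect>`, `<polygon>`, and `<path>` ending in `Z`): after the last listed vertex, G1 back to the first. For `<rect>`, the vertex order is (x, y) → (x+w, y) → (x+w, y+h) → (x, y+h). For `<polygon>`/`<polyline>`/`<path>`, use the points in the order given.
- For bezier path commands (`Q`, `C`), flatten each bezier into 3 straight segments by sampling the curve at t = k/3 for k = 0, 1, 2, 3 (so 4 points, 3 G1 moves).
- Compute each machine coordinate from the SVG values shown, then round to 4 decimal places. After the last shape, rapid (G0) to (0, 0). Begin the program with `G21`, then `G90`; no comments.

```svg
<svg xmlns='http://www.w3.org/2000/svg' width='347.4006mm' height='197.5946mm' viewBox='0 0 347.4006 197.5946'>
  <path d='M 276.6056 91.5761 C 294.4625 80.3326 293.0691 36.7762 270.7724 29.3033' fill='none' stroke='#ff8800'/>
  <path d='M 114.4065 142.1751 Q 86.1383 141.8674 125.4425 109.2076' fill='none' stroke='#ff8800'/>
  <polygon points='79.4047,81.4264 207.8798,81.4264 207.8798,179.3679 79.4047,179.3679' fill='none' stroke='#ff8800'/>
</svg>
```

G21
G90
G0 X276.6056 Y106.0185
M3 S282
G1 X287.9845 Y125.4998 F2588
G1 X286.1626 Y151.3238
G1 X270.7724 Y168.2913
M5
G0 X114.4065 Y55.4195
M3 S282
G1 X103.0691 Y59.2193 F2588
G1 X106.7477 Y70.2085
G1 X125.4425 Y88.3870
M5
G0 X79.4047 Y116.1682
M3 S282
G1 X207.8798 Y116.1682 F2588
G1 X207.8798 Y18.2267
G1 X79.4047 Y18.2267
G1 X79.4047 Y116.1682
M5
G0 X0.0000 Y0.0000

Since the viewBox matches the mm dimensions, user units are millimetres directly. The only transform is the Y-flip y_m = 197.5946 − y_svg.

Shape 1 is a cubic bezier drawn with `<path>`. Its stroke #ff8800 means engrave at S282, F2588. After flipping Y the toolpath is (276.6056,106.0185) → (287.9845,125.4998) → (286.1626,151.3238) → (270.7724,168.2913).

Shape 2 is a quadratic bezier drawn with `<path>`. Its stroke #ff8800 means engrave at S282, F2588. After flipping Y the toolpath is (114.4065,55.4195) → (103.0691,59.2193) → (106.7477,70.2085) → (125.4425,88.3870).

Shape 3 is a rectangle drawn with `<polygon>`. Its stroke #ff8800 means engrave at S282, F2588. After flipping Y the toolpath is (79.4047,116.1682) → (207.8798,116.1682) → (207.8798,18.2267) → (79.4047,18.2267) → (79.4047,116.1682), returning to the start.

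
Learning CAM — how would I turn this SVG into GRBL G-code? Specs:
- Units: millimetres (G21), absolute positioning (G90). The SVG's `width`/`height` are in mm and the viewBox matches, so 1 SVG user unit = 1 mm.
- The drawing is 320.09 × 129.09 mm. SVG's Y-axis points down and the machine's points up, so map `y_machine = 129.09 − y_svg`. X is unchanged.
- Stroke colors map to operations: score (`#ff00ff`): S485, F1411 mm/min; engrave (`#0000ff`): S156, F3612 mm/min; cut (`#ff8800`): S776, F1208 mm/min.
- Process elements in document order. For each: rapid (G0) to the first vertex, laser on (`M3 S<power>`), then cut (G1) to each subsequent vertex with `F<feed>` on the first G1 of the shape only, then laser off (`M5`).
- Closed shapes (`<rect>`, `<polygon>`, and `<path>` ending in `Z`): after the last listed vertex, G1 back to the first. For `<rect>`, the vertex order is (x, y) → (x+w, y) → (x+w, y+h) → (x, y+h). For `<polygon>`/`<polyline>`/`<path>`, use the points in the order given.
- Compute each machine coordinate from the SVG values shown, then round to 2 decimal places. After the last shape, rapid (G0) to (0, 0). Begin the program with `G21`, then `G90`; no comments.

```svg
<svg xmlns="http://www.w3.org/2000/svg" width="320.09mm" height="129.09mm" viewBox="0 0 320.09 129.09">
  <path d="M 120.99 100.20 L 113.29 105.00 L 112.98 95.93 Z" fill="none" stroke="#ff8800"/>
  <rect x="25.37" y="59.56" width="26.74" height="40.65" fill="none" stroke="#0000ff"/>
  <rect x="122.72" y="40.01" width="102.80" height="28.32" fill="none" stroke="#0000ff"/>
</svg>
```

G21
G90
G0 X120.99 Y28.89
M3 S776
G1 X113.29 Y24.09 F1208
G1 X112.98 Y33.16
G1 X120.99 Y28.89
M5
G0 X25.37 Y69.53
M3 S156
G1 X52.11 Y69.53 F3612
G1 X52.11 Y28.88
G1 X25.37 Y28.88
G1 X25.37 Y69.53
M5
G0 X122.72 Y89.08
M3 S156
G1 X225.52 Y89.08 F3612
G1 X225.52 Y60.76
G1 X122.72 Y60.76
G1 X122.72 Y89.08
M5
G0 X0.00 Y0.00

Since the viewBox matches the mm dimensions, user units are millimetres directly. The only transform is the Y-flip y_m = 129.09 − y_svg.

Shape 1 is a regular polygon drawn with `<path>`. Its stroke #ff8800 means cut at S776, F1208. After flipping Y the toolpath is (120.99,28.89) → (113.29,24.09) → (112.98,33.16) → (120.99,28.89), returning to the start.

Shape 2 is a rectangle drawn with `<rect>`. Its stroke #0000ff means engrave at S156, F3612. After flipping Y the toolpath is (25.37,69.53) → (52.11,69.53) → (52.11,28.88) → (25.37,28.88) → (25.37,69.53), returning to the start.

Shape 3 is a rectangle drawn with `<rect>`. Its stroke #0000ff means engrave at S156, F3612. After flipping Y the toolpath is (122.72,89.08) → (225.52,89.08) → (225.52,60.76) → (122.72,60.76) → (122.72,89.08), returning to the start.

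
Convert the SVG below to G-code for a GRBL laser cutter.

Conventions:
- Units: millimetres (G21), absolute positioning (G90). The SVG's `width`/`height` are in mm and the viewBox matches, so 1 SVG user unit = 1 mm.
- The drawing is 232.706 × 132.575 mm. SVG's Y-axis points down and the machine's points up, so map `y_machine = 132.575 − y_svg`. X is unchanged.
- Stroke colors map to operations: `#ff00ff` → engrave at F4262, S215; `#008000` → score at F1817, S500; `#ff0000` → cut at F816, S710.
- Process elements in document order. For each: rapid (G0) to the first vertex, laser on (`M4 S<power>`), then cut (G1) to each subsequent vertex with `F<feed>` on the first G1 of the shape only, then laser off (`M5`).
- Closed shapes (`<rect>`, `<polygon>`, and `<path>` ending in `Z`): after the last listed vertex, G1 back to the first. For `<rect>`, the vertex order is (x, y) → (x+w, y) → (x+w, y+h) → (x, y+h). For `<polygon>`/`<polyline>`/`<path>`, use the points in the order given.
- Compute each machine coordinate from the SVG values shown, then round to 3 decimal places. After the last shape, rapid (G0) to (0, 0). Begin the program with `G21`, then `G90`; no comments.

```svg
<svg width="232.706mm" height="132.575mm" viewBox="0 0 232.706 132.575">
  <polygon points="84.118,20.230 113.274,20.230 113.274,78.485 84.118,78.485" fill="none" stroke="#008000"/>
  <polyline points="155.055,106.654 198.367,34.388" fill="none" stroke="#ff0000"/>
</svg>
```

viewBox `0 0 232.706 132.575` with mm width/height → 1 unit = 1 mm. Flip: y_m = 132.575 − y_svg.

**Shape 1** — `<polygon>` rectangle, stroke `#008000` → score (S500, F1817). Machine vertices: (84.118,112.345) → (113.274,112.345) → (113.274,54.090) → (84.118,54.090) → (84.118,112.345). Closed: final G1 returns to the first vertex.

**Shape 2** — `<polyline>` line segment, stroke `#ff0000` → cut (S710, F816). Machine vertices: (155.055,25.921) → (198.367,98.187). Open path.

G21
G90
G0 X84.118 Y112.345
M4 S500
G1 X113.274 Y112.345 F1817
G1 X113.274 Y54.090
G1 X84.118 Y54.090
G1 X84.118 Y112.345
M5
G0 X155.055 Y25.921
M4 S710
G1 X198.367 Y98.187 F816
M5
G0 X0.000 Y0.000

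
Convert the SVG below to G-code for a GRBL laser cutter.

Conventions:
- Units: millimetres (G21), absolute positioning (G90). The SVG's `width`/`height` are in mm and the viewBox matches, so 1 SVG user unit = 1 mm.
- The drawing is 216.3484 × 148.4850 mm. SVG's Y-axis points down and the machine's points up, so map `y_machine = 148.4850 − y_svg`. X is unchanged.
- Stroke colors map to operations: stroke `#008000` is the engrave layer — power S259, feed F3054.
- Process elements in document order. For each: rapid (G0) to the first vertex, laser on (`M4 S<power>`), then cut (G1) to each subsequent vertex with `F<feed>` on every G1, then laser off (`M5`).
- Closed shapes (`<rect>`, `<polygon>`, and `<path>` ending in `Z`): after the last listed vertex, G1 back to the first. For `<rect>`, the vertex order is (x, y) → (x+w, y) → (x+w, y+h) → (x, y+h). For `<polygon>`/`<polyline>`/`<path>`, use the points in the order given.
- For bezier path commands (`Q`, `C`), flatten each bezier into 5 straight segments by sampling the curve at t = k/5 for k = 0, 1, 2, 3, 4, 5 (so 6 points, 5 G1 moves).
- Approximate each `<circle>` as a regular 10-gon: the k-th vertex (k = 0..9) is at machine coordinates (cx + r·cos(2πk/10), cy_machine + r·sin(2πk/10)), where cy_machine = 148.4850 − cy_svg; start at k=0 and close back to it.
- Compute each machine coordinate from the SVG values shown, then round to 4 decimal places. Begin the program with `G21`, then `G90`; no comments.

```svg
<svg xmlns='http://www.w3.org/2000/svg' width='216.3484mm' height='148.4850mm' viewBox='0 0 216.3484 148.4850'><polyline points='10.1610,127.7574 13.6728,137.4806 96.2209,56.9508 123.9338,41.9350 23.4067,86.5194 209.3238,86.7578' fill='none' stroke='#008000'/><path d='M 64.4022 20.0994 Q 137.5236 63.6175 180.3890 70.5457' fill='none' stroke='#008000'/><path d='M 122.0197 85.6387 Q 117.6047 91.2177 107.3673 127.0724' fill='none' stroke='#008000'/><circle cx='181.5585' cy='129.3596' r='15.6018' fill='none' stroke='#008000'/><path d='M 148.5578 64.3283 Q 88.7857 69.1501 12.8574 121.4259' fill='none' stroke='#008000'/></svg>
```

Since the viewBox matches the mm dimensions, user units are millimetres directly. The only transform is the Y-flip y_m = 148.4850 − y_svg.

Shape 1 is a open polyline drawn with `<polyline>`. Its stroke #008000 means engrave at S259, F3054. After flipping Y the toolpath is (10.1610,20.7276) → (13.6728,11.0044) → (96.2209,91.5342) → (123.9338,106.5500) → (23.4067,61.9656) → (209.3238,61.7272).

Shape 2 is a quadratic bezier drawn with `<path>`. Its stroke #008000 means engrave at S259, F3054. After flipping Y the toolpath is (64.4022,128.3856) → (92.4405,112.4420) → (118.0584,99.4255) → (141.2557,89.3362) → (162.0326,82.1742) → (180.3890,77.9393).

Shape 3 is a quadratic bezier drawn with `<path>`. Its stroke #008000 means engrave at S259, F3054. After flipping Y the toolpath is (122.0197,62.8463) → (120.0208,59.4037) → (117.5561,53.5390) → (114.6256,45.2522) → (111.2294,34.5435) → (107.3673,21.4126).

Shape 4 is a circle drawn with `<circle>`. Its stroke #008000 means engrave at S259, F3054. After flipping Y the toolpath is (197.1603,19.1254) → (194.1806,28.2959) → (186.3797,33.9636) → (176.7373,33.9636) → (168.9364,28.2959) → (165.9567,19.1254) → (168.9364,9.9549) → (176.7373,4.2872) → (186.3797,4.2872) → (194.1806,9.9549) → (197.1603,19.1254), returning to the start.

Shape 5 is a quadratic bezier drawn with `<path>`. Its stroke #008000 means engrave at S259, F3054. After flipping Y the toolpath is (148.5578,84.1567) → (124.0027,80.3298) → (98.1551,72.7066) → (71.0150,61.2871) → (42.5825,46.0713) → (12.8574,27.0591).

G21
G90
G0 X10.1610 Y20.7276
M4 S259
G1 X13.6728 Y11.0044 F3054
G1 X96.2209 Y91.5342 F3054
G1 X123.9338 Y106.5500 F3054
G1 X23.4067 Y61.9656 F3054
G1 X209.3238 Y61.7272 F3054
M5
G0 X64.4022 Y128.3856
M4 S259
G1 X92.4405 Y112.4420 F3054
G1 X118.0584 Y99.4255 F3054
G1 X141.2557 Y89.3362 F3054
G1 X162.0326 Y82.1742 F3054
G1 X180.3890 Y77.9393 F3054
M5
G0 X122.0197 Y62.8463
M4 S259
G1 X120.0208 Y59.4037 F3054
G1 X117.5561 Y53.5390 F3054
G1 X114.6256 Y45.2522 F3054
G1 X111.2294 Y34.5435 F3054
G1 X107.3673 Y21.4126 F3054
M5
G0 X197.1603 Y19.1254
M4 S259
G1 X194.1806 Y28.2959 F3054
G1 X186.3797 Y33.9636 F3054
G1 X176.7373 Y33.9636 F3054
G1 X168.9364 Y28.2959 F3054
G1 X165.9567 Y19.1254 F3054
G1 X168.9364 Y9.9549 F3054
G1 X176.7373 Y4.2872 F3054
G1 X186.3797 Y4.2872 F3054
G1 X194.1806 Y9.9549 F3054
G1 X197.1603 Y19.1254 F3054
M5
G0 X148.5578 Y84.1567
M4 S259
G1 X124.0027 Y80.3298 F3054
G1 X98.1551 Y72.7066 F3054
G1 X71.0150 Y61.2871 F3054
G1 X42.5825 Y46.0713 F3054
G1 X12.8574 Y27.0591 F3054
M5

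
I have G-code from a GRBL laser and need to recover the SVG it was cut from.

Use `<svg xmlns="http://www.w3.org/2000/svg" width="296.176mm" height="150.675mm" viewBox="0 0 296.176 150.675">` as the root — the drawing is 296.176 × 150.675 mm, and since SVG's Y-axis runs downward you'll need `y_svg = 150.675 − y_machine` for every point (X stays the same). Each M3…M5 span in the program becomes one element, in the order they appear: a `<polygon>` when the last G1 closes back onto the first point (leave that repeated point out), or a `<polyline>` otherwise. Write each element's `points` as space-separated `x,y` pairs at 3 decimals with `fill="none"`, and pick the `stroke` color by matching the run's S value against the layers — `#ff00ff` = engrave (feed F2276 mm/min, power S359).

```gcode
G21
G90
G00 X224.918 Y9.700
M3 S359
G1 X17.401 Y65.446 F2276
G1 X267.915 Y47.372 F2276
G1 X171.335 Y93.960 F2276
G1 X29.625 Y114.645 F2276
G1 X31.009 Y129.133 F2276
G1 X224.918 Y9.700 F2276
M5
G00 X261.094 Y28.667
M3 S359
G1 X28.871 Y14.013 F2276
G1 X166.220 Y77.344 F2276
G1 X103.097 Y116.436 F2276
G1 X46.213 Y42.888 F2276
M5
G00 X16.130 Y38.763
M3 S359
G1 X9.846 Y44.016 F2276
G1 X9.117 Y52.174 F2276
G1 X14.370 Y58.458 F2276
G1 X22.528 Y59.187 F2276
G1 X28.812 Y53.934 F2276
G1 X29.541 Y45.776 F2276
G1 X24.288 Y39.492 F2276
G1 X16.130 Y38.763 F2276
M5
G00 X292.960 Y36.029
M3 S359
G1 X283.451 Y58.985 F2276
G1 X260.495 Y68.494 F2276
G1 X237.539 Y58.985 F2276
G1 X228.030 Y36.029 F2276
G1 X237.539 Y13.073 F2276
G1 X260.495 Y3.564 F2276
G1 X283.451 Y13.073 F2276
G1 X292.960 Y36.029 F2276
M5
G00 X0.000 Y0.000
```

<svg xmlns="http://www.w3.org/2000/svg" width="296.176mm" height="150.675mm" viewBox="0 0 296.176 150.675">
  <polygon points="224.918,140.975 17.401,85.229 267.915,103.303 171.335,56.715 29.625,36.030 31.009,21.542" fill="none" stroke="#ff00ff"/>
  <polyline points="261.094,122.008 28.871,136.662 166.220,73.331 103.097,34.239 46.213,107.787" fill="none" stroke="#ff00ff"/>
  <polygon points="16.130,111.912 9.846,106.659 9.117,98.501 14.370,92.217 22.528,91.488 28.812,96.741 29.541,104.899 24.288,111.183" fill="none" stroke="#ff00ff"/>
  <polygon points="292.960,114.646 283.451,91.690 260.495,82.181 237.539,91.690 228.030,114.646 237.539,137.602 260.495,147.111 283.451,137.602" fill="none" stroke="#ff00ff"/>
</svg>

Each laser-on run becomes one SVG element. Flip Y back into SVG space with y_svg = 150.675 − y_machine. Every run uses S359, so all elements get stroke `#ff00ff` (engrave).

Run 1: The run returns to its start, so emit a `<polygon>` with points (Y-flipped): 224.918,140.975 17.401,85.229 267.915,103.303 171.335,56.715 29.625,36.030 31.009,21.542.

Run 2: The run is open, so emit a `<polyline>` with points (Y-flipped): 261.094,122.008 28.871,136.662 166.220,73.331 103.097,34.239 46.213,107.787.

Run 3: The run returns to its start, so emit a `<polygon>` with points (Y-flipped): 16.130,111.912 9.846,106.659 9.117,98.501 14.370,92.217 22.528,91.488 28.812,96.741 29.541,104.899 24.288,111.183.

Run 4: The run returns to its start, so emit a `<polygon>` with points (Y-flipped): 292.960,114.646 283.451,91.690 260.495,82.181 237.539,91.690 228.030,114.646 237.539,137.602 260.495,147.111 283.451,137.602.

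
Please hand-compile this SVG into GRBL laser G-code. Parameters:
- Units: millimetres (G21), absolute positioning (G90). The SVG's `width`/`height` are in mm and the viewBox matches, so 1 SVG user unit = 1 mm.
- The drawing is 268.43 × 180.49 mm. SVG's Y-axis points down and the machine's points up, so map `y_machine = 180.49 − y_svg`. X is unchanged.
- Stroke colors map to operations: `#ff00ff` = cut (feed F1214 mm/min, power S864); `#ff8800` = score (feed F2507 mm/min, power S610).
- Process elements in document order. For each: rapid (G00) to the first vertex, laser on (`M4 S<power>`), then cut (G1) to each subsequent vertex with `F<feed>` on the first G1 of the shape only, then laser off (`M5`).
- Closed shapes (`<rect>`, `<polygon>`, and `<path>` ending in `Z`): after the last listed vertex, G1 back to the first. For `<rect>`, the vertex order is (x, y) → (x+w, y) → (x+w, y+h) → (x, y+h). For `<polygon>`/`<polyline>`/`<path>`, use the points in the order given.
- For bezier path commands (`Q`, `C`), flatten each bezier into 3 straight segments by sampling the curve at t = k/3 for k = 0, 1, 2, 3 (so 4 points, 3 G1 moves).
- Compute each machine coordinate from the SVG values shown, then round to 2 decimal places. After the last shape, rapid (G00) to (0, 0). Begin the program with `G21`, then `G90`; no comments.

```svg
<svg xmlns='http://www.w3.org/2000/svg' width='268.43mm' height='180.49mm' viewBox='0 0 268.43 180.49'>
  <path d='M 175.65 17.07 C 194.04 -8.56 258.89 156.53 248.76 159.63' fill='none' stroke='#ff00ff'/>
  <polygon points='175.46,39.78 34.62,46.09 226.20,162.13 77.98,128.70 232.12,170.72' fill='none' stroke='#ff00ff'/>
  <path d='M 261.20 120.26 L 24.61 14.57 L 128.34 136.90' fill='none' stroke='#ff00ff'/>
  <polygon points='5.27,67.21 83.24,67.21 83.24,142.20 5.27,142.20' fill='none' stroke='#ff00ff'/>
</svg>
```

Since the viewBox matches the mm dimensions, user units are millimetres directly. The only transform is the Y-flip y_m = 180.49 − y_svg.

Shape 1 is a cubic bezier drawn with `<path>`. Its stroke #ff00ff means cut at S864, F1214. After flipping Y the toolpath is (175.65,163.42) → (205.03,138.54) → (238.39,64.89) → (248.76,20.86).

Shape 2 is a closed polygon drawn with `<polygon>`. Its stroke #ff00ff means cut at S864, F1214. After flipping Y the toolpath is (175.46,140.71) → (34.62,134.40) → (226.20,18.36) → (77.98,51.79) → (232.12,9.77) → (175.46,140.71), returning to the start.

Shape 3 is a open polyline drawn with `<path>`. Its stroke #ff00ff means cut at S864, F1214. After flipping Y the toolpath is (261.20,60.23) → (24.61,165.92) → (128.34,43.59).

Shape 4 is a rectangle drawn with `<polygon>`. Its stroke #ff00ff means cut at S864, F1214. After flipping Y the toolpath is (5.27,113.28) → (83.24,113.28) → (83.24,38.29) → (5.27,38.29) → (5.27,113.28), returning to the start.

G21
G90
G00 X175.65 Y163.42
M4 S864
G1 X205.03 Y138.54 F1214
G1 X238.39 Y64.89
G1 X248.76 Y20.86
M5
G00 X175.46 Y140.71
M4 S864
G1 X34.62 Y134.40 F1214
G1 X226.20 Y18.36
G1 X77.98 Y51.79
G1 X232.12 Y9.77
G1 X175.46 Y140.71
M5
G00 X261.20 Y60.23
M4 S864
G1 X24.61 Y165.92 F1214
G1 X128.34 Y43.59
M5
G00 X5.27 Y113.28
M4 S864
G1 X83.24 Y113.28 F1214
G1 X83.24 Y38.29
G1 X5.27 Y38.29
G1 X5.27 Y113.28
M5
G00 X0.00 Y0.00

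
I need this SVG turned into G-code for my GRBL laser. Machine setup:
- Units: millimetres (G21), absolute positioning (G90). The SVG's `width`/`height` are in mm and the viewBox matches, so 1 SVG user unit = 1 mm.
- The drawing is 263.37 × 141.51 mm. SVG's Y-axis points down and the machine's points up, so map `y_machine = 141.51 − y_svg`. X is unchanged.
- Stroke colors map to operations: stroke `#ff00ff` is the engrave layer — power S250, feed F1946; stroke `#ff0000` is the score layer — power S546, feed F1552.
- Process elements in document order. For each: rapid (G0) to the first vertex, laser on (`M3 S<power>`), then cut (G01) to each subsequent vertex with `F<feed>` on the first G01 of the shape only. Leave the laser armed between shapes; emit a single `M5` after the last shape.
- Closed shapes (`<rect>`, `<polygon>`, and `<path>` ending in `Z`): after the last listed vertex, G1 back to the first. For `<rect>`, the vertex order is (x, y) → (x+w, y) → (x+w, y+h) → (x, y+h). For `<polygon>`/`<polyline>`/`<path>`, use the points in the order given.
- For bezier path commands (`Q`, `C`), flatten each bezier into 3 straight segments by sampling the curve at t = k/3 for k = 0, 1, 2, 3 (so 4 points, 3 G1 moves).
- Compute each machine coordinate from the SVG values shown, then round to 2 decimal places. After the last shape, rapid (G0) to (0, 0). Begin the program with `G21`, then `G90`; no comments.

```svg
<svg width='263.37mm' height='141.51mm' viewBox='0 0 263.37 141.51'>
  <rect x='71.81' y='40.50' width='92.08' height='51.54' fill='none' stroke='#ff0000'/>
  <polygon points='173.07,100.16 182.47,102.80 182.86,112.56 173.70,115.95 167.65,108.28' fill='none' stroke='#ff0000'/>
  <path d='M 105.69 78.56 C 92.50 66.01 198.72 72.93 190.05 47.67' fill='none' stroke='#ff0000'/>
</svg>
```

1 u = 1 mm; y_m = 141.51 − y.

[1] `<rect>` rectangle, #ff0000→score S546 F1552: (71.81,101.01) → (163.89,101.01) → (163.89,49.47) → (71.81,49.47) → (71.81,101.01) (closed)

[2] `<polygon>` regular polygon, #ff0000→score S546 F1552: (173.07,41.35) → (182.47,38.71) → (182.86,28.95) → (173.70,25.56) → (167.65,33.23) → (173.07,41.35) (closed)

[3] `<path>` cubic bezier, #ff0000→score S546 F1552: (105.69,62.95) → (123.63,70.92) → (169.10,77.39) → (190.05,93.84)

G21
G90
G0 X71.81 Y101.01
M3 S546
G01 X163.89 Y101.01 F1552
G01 X163.89 Y49.47
G01 X71.81 Y49.47
G01 X71.81 Y101.01
G0 X173.07 Y41.35
M3 S546
G01 X182.47 Y38.71 F1552
G01 X182.86 Y28.95
G01 X173.70 Y25.56
G01 X167.65 Y33.23
G01 X173.07 Y41.35
G0 X105.69 Y62.95
M3 S546
G01 X123.63 Y70.92 F1552
G01 X169.10 Y77.39
G01 X190.05 Y93.84
M5
G0 X0.00 Y0.00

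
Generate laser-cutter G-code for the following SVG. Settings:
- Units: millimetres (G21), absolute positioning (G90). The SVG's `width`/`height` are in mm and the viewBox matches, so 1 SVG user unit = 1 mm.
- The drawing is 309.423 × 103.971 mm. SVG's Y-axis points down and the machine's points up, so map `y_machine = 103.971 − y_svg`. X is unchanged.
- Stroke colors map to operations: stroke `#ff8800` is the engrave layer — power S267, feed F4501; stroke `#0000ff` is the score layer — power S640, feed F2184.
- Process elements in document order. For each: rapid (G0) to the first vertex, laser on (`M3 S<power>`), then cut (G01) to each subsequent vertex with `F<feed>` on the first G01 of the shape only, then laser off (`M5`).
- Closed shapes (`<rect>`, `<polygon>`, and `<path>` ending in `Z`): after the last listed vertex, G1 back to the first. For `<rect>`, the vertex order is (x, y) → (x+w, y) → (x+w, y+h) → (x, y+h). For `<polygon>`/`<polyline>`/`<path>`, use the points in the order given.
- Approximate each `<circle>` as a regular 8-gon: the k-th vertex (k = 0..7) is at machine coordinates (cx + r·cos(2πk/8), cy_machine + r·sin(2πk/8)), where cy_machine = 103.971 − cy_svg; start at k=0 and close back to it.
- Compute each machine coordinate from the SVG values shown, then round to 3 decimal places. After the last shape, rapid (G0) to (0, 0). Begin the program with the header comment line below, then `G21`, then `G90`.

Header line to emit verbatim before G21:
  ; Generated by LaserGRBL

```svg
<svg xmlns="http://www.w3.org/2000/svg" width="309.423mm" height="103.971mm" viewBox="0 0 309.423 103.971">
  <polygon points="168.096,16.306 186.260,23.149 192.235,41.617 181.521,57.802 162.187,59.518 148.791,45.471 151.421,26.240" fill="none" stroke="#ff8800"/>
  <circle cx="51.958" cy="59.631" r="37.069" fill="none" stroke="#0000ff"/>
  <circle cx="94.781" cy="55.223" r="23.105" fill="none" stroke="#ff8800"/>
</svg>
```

; Generated by LaserGRBL
G21
G90
G0 X168.096 Y87.665
M3 S267
G01 X186.260 Y80.822 F4501
G01 X192.235 Y62.354
G01 X181.521 Y46.169
G01 X162.187 Y44.453
G01 X148.791 Y58.500
G01 X151.421 Y77.731
G01 X168.096 Y87.665
M5
G0 X89.027 Y44.340
M3 S640
G01 X78.170 Y70.552 F2184
G01 X51.958 Y81.409
G01 X25.746 Y70.552
G01 X14.889 Y44.340
G01 X25.746 Y18.128
G01 X51.958 Y7.271
G01 X78.170 Y18.128
G01 X89.027 Y44.340
M5
G0 X117.886 Y48.748
M3 S267
G01 X111.119 Y65.086 F4501
G01 X94.781 Y71.853
G01 X78.443 Y65.086
G01 X71.676 Y48.748
G01 X78.443 Y32.410
G01 X94.781 Y25.643
G01 X111.119 Y32.410
G01 X117.886 Y48.748
M5
G0 X0.000 Y0.000

viewBox `0 0 309.423 103.971` with mm width/height → 1 unit = 1 mm. Flip: y_m = 103.971 − y_svg.

**Shape 1** — `<polygon>` regular polygon, stroke `#ff8800` → engrave (S267, F4501). Machine vertices: (168.096,87.665) → (186.260,80.822) → (192.235,62.354) → (181.521,46.169) → (162.187,44.453) → (148.791,58.500) → (151.421,77.731) → (168.096,87.665). Closed: final G1 returns to the first vertex.

**Shape 2** — `<circle>` circle, stroke `#0000ff` → score (S640, F2184). Machine vertices: (89.027,44.340) → (78.170,70.552) → (51.958,81.409) → (25.746,70.552) → (14.889,44.340) → (25.746,18.128) → (51.958,7.271) → (78.170,18.128) → (89.027,44.340). Closed: final G1 returns to the first vertex.

**Shape 3** — `<circle>` circle, stroke `#ff8800` → engrave (S267, F4501). Machine vertices: (117.886,48.748) → (111.119,65.086) → (94.781,71.853) → (78.443,65.086) → (71.676,48.748) → (78.443,32.410) → (94.781,25.643) → (111.119,32.410) → (117.886,48.748). Closed: final G1 returns to the first vertex.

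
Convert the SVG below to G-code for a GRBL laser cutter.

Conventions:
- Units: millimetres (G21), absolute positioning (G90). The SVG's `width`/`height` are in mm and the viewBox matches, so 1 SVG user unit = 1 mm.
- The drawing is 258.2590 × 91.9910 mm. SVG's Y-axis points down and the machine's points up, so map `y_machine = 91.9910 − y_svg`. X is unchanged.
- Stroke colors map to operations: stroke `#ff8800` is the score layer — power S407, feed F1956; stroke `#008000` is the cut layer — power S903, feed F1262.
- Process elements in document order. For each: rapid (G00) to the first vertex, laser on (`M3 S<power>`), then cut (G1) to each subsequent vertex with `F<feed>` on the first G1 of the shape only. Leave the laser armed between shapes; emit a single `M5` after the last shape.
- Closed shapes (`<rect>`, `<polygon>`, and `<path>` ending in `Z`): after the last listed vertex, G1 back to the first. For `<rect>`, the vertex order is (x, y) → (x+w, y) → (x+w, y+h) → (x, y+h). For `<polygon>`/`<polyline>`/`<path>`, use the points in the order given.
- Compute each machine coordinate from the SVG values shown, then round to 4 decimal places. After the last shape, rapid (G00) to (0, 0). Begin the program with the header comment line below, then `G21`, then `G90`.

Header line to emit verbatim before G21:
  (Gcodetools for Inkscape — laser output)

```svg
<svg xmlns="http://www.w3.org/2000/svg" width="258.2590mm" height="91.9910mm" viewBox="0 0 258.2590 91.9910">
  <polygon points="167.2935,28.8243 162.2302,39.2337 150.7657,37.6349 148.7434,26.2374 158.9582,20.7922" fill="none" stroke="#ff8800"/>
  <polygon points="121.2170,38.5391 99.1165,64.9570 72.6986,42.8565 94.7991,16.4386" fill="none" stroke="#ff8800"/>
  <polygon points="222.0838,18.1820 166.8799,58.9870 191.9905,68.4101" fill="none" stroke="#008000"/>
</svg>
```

(Gcodetools for Inkscape — laser output)
G21
G90
G00 X167.2935 Y63.1667
M3 S407
G1 X162.2302 Y52.7573 F1956
G1 X150.7657 Y54.3561
G1 X148.7434 Y65.7536
G1 X158.9582 Y71.1988
G1 X167.2935 Y63.1667
G00 X121.2170 Y53.4519
M3 S407
G1 X99.1165 Y27.0340 F1956
G1 X72.6986 Y49.1345
G1 X94.7991 Y75.5524
G1 X121.2170 Y53.4519
G00 X222.0838 Y73.8090
M3 S903
G1 X166.8799 Y33.0040 F1262
G1 X191.9905 Y23.5809
G1 X222.0838 Y73.8090
M5
G00 X0.0000 Y0.0000

viewBox `0 0 258.2590 91.9910` with mm width/height → 1 unit = 1 mm. Flip: y_m = 91.9910 − y_svg.

**Shape 1** — `<polygon>` regular polygon, stroke `#ff8800` → score (S407, F1956). Machine vertices: (167.2935,63.1667) → (162.2302,52.7573) → (150.7657,54.3561) → (148.7434,65.7536) → (158.9582,71.1988) → (167.2935,63.1667). Closed: final G1 returns to the first vertex.

**Shape 2** — `<polygon>` regular polygon, stroke `#ff8800` → score (S407, F1956). Machine vertices: (121.2170,53.4519) → (99.1165,27.0340) → (72.6986,49.1345) → (94.7991,75.5524) → (121.2170,53.4519). Closed: final G1 returns to the first vertex.

**Shape 3** — `<polygon>` closed polygon, stroke `#008000` → cut (S903, F1262). Machine vertices: (222.0838,73.8090) → (166.8799,33.0040) → (191.9905,23.5809) → (222.0838,73.8090). Closed: final G1 returns to the first vertex.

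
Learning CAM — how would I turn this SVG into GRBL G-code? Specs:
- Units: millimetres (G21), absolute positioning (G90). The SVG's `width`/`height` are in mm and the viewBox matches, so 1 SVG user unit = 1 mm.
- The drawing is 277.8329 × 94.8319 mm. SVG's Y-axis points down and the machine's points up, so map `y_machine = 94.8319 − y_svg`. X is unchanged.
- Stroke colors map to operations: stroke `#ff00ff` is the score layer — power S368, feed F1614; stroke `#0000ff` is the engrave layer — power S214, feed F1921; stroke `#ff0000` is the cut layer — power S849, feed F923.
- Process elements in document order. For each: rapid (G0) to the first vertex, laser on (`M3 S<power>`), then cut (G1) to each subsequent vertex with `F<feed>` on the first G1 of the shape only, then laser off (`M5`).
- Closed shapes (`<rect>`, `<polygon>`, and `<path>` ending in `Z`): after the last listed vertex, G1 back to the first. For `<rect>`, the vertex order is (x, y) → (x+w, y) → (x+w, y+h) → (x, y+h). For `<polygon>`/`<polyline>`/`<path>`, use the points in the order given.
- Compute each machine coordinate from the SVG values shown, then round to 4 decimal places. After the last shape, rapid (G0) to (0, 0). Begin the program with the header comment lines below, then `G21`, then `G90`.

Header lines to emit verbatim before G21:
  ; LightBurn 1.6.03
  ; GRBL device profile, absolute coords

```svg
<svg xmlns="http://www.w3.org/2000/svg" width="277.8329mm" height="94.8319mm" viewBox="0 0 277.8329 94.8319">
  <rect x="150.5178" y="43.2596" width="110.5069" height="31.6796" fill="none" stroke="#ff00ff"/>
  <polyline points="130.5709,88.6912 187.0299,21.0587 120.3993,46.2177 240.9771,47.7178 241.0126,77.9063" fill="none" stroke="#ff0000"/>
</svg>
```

Since the viewBox matches the mm dimensions, user units are millimetres directly. The only transform is the Y-flip y_m = 94.8319 − y_svg.

Shape 1 is a rectangle drawn with `<rect>`. Its stroke #ff00ff means score at S368, F1614. After flipping Y the toolpath is (150.5178,51.5723) → (261.0247,51.5723) → (261.0247,19.8927) → (150.5178,19.8927) → (150.5178,51.5723), returning to the start.

Shape 2 is a open polyline drawn with `<polyline>`. Its stroke #ff0000 means cut at S849, F923. After flipping Y the toolpath is (130.5709,6.1407) → (187.0299,73.7732) → (120.3993,48.6142) → (240.9771,47.1141) → (241.0126,16.9256).

; LightBurn 1.6.03
; GRBL device profile, absolute coords
G21
G90
G0 X150.5178 Y51.5723
M3 S368
G1 X261.0247 Y51.5723 F1614
G1 X261.0247 Y19.8927
G1 X150.5178 Y19.8927
G1 X150.5178 Y51.5723
M5
G0 X130.5709 Y6.1407
M3 S849
G1 X187.0299 Y73.7732 F923
G1 X120.3993 Y48.6142
G1 X240.9771 Y47.1141
G1 X241.0126 Y16.9256
M5
G0 X0.0000 Y0.0000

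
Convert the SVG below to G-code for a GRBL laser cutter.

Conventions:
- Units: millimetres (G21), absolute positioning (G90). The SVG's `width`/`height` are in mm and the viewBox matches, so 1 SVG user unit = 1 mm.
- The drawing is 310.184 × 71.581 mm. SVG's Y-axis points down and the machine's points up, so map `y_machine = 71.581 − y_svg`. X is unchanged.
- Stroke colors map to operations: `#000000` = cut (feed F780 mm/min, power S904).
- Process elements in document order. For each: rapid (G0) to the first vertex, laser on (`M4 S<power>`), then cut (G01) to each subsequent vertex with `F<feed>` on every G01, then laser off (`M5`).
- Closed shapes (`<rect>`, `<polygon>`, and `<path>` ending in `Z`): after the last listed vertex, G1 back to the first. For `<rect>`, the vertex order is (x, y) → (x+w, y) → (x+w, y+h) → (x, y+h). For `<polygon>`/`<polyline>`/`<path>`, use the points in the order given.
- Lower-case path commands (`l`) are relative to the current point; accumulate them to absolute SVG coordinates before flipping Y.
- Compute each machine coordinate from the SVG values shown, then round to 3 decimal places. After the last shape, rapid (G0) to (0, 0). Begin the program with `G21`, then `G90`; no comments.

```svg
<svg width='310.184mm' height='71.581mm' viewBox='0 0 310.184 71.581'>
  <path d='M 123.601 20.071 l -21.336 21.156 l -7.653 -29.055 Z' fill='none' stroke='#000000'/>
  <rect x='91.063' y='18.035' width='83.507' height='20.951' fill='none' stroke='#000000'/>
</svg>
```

1 u = 1 mm; y_m = 71.581 − y.

[1] `<path>` regular polygon, #000000→cut S904 F780: (123.601,51.510) → (102.265,30.354) → (94.612,59.409) → (123.601,51.510) (closed)

[2] `<rect>` rectangle, #000000→cut S904 F780: (91.063,53.546) → (174.570,53.546) → (174.570,32.595) → (91.063,32.595) → (91.063,53.546) (closed)

G21
G90
G0 X123.601 Y51.510
M4 S904
G01 X102.265 Y30.354 F780
G01 X94.612 Y59.409 F780
G01 X123.601 Y51.510 F780
M5
G0 X91.063 Y53.546
M4 S904
G01 X174.570 Y53.546 F780
G01 X174.570 Y32.595 F780
G01 X91.063 Y32.595 F780
G01 X91.063 Y53.546 F780
M5
G0 X0.000 Y0.000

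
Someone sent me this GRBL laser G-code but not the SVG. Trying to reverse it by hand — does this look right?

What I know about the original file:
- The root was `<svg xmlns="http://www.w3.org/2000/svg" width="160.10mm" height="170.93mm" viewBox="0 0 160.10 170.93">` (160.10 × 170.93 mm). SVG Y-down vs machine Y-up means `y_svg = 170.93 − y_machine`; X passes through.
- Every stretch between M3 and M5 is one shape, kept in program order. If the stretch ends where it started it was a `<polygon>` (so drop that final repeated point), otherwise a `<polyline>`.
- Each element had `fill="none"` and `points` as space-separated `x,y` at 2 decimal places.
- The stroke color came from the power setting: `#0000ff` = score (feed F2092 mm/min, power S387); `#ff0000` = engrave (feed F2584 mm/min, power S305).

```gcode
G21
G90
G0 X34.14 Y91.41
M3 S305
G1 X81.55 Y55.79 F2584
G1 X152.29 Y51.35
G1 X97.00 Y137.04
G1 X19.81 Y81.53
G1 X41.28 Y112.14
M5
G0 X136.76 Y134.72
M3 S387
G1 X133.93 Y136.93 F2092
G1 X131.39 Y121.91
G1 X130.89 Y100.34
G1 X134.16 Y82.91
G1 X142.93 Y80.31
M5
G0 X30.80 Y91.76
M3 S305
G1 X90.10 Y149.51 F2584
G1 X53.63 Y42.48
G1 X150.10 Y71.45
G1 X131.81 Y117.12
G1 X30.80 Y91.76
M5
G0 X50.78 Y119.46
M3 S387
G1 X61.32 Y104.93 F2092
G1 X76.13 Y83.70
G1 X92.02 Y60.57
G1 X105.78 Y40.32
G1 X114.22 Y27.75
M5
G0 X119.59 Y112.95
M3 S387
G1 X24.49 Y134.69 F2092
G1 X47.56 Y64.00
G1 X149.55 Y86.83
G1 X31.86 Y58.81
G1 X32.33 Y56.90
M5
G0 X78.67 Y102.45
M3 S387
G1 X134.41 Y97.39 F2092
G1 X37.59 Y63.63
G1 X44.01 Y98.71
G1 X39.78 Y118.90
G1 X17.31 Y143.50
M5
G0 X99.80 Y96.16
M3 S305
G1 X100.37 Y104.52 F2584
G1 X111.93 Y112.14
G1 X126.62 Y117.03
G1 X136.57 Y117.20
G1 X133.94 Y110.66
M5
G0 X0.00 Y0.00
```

Each laser-on run becomes one SVG element. Flip Y back into SVG space with y_svg = 170.93 − y_machine.

Run 1: power S305 maps to stroke `#ff0000` (engrave). The run is open, so emit a `<polyline>` with points (Y-flipped): 34.14,79.52 81.55,115.14 152.29,119.58 97.00,33.89 19.81,89.40 41.28,58.79.

Run 2: power S387 maps to stroke `#0000ff` (score). The run is open, so emit a `<polyline>` with points (Y-flipped): 136.76,36.21 133.93,34.00 131.39,49.02 130.89,70.59 134.16,88.02 142.93,90.62.

Run 3: power S305 maps to stroke `#ff0000` (engrave). The run returns to its start, so emit a `<polygon>` with points (Y-flipped): 30.80,79.17 90.10,21.42 53.63,128.45 150.10,99.48 131.81,53.81.

Run 4: S387 ⇒ score layer `#0000ff`. The run is open, so emit a `<polyline>` with points (Y-flipped): 50.78,51.47 61.32,66.00 76.13,87.23 92.02,110.36 105.78,130.61 114.22,143.18.

Run 5: the run's S387 means `#0000ff` (score). The run is open, so emit a `<polyline>` with points (Y-flipped): 119.59,57.98 24.49,36.24 47.56,106.93 149.55,84.10 31.86,112.12 32.33,114.03.

Run 6: power S387 maps to stroke `#0000ff` (score). The run is open, so emit a `<polyline>` with points (Y-flipped): 78.67,68.48 134.41,73.54 37.59,107.30 44.01,72.22 39.78,52.03 17.31,27.43.

Run 7: power S305 maps to stroke `#ff0000` (engrave). The run is open, so emit a `<polyline>` with points (Y-flipped): 99.80,74.77 100.37,66.41 111.93,58.79 126.62,53.90 136.57,53.73 133.94,60.27.

<svg xmlns="http://www.w3.org/2000/svg" width="160.10mm" height="170.93mm" viewBox="0 0 160.10 170.93">
  <polyline points="34.14,79.52 81.55,115.14 152.29,119.58 97.00,33.89 19.81,89.40 41.28,58.79" fill="none" stroke="#ff0000"/>
  <polyline points="136.76,36.21 133.93,34.00 131.39,49.02 130.89,70.59 134.16,88.02 142.93,90.62" fill="none" stroke="#0000ff"/>
  <polygon points="30.80,79.17 90.10,21.42 53.63,128.45 150.10,99.48 131.81,53.81" fill="none" stroke="#ff0000"/>
  <polyline points="50.78,51.47 61.32,66.00 76.13,87.23 92.02,110.36 105.78,130.61 114.22,143.18" fill="none" stroke="#0000ff"/>
  <polyline points="119.59,57.98 24.49,36.24 47.56,106.93 149.55,84.10 31.86,112.12 32.33,114.03" fill="none" stroke="#0000ff"/>
  <polyline points="78.67,68.48 134.41,73.54 37.59,107.30 44.01,72.22 39.78,52.03 17.31,27.43" fill="none" stroke="#0000ff"/>
  <polyline points="99.80,74.77 100.37,66.41 111.93,58.79 126.62,53.90 136.57,53.73 133.94,60.27" fill="none" stroke="#ff0000"/>
</svg>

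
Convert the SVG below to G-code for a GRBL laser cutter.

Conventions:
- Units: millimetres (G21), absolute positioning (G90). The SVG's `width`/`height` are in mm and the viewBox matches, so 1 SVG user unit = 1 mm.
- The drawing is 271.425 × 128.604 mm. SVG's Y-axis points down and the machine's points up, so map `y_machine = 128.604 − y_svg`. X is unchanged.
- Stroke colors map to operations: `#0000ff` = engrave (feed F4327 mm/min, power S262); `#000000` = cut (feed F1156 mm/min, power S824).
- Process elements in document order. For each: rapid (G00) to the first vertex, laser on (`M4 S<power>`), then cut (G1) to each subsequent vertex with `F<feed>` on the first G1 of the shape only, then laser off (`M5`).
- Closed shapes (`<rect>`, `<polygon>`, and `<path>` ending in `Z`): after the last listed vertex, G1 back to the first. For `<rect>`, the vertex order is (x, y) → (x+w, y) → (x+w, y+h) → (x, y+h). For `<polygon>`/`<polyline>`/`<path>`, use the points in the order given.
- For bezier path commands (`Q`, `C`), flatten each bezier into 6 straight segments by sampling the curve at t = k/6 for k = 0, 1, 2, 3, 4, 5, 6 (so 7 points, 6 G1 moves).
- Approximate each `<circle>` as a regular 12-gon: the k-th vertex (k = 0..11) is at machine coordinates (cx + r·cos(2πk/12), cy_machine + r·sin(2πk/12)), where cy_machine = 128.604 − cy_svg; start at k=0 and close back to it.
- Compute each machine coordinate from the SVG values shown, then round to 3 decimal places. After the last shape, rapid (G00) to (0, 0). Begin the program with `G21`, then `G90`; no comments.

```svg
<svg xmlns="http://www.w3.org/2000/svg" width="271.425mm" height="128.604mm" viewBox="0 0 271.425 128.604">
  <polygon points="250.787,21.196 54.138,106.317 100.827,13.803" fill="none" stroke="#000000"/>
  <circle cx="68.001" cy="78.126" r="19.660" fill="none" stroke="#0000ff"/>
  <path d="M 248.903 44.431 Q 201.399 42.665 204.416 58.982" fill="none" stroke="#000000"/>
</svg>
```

G21
G90
G00 X250.787 Y107.408
M4 S824
G1 X54.138 Y22.287 F1156
G1 X100.827 Y114.801
G1 X250.787 Y107.408
M5
G00 X87.661 Y50.478
M4 S262
G1 X85.027 Y60.308 F4327
G1 X77.831 Y67.504
G1 X68.001 Y70.138
G1 X58.171 Y67.504
G1 X50.975 Y60.308
G1 X48.341 Y50.478
G1 X50.975 Y40.648
G1 X58.171 Y33.452
G1 X68.001 Y30.818
G1 X77.831 Y33.452
G1 X85.027 Y40.648
G1 X87.661 Y50.478
M5
G00 X248.903 Y84.173
M4 S824
G1 X234.472 Y84.259 F1156
G1 X222.847 Y83.341
G1 X214.029 Y81.418
G1 X208.018 Y78.491
G1 X204.814 Y74.559
G1 X204.416 Y69.622
M5
G00 X0.000 Y0.000

1 u = 1 mm; y_m = 128.604 − y.

[1] `<polygon>` closed polygon, #000000→cut S824 F1156: (250.787,107.408) → (54.138,22.287) → (100.827,114.801) → (250.787,107.408) (closed)

[2] `<circle>` circle, #0000ff→engrave S262 F4327: (87.661,50.478) → (85.027,60.308) → (77.831,67.504) → (68.001,70.138) → (58.171,67.504) → (50.975,60.308) → (48.341,50.478) → (50.975,40.648) → (58.171,33.452) → (68.001,30.818) → (77.831,33.452) → (85.027,40.648) → (87.661,50.478) (closed)

[3] `<path>` quadratic bezier, #000000→cut S824 F1156: (248.903,84.173) → (234.472,84.259) → (222.847,83.341) → (214.029,81.418) → (208.018,78.491) → (204.814,74.559) → (204.416,69.622)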